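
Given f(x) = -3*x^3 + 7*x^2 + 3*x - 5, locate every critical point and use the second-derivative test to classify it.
f'(x) = -9*x^2 + 14*x + 3

Solve f'(x) = 0:
  9*x^2 - 14*x - 3 = 0 has no rational roots; quadratic formula: x = (14 ± √304)/18.
  ⇒ x = 7/9 - 2*sqrt(19)/9 ≈ -0.1909, 7/9 + 2*sqrt(19)/9 ≈ 1.7464

f''(x) = 14 - 18*x
Second-derivative test at each critical point:
  f''(-0.1909) = 17.4356 > 0 → local minimum
  f''(1.7464) = -17.4356 < 0 → local maximum

Critical points: x = 7/9 - 2*sqrt(19)/9 ≈ -0.1909 (local minimum); x = 7/9 + 2*sqrt(19)/9 ≈ 1.7464 (local maximum)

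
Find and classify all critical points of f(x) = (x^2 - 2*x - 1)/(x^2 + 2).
f'(x) = 2*(x^2 + 3*x - 2)/(x^4 + 4*x^2 + 4)

Solve f'(x) = 0:
  f'(x) = 2*(x^2 + 3*x - 2)/(x^2 + 2)^2; the denominator is positive wherever f is defined, so f'(x) = 0 ⇔ 2*x^2 + 6*x - 4 = 0.
  Factor: 2*x^2 + 6*x - 4 = 2*(x^2 + 3*x - 2); x^2 + 3*x - 2 = 0 has no rational roots; quadratic formula: x = (-3 ± √17)/2.
  ⇒ x = -sqrt(17)/2 - 3/2 ≈ -3.5616, -3/2 + sqrt(17)/2 ≈ 0.5616

f''(x) = 2*(-2*x^3 - 9*x^2 + 12*x + 6)/(x^6 + 6*x^4 + 12*x^2 + 8)
Second-derivative test at each critical point:
  f''(-3.5616) = -0.0382 < 0 → local maximum
  f''(0.5616) = 1.5382 > 0 → local minimum

Critical points: x = -sqrt(17)/2 - 3/2 ≈ -3.5616 (local maximum); x = -3/2 + sqrt(17)/2 ≈ 0.5616 (local minimum)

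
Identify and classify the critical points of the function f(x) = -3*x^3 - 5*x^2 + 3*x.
f'(x) = -9*x^2 - 10*x + 3

Solve f'(x) = 0:
  9*x^2 + 10*x - 3 = 0 has no rational roots; quadratic formula: x = (-10 ± √208)/18.
  ⇒ x = -2*sqrt(13)/9 - 5/9 ≈ -1.3568, -5/9 + 2*sqrt(13)/9 ≈ 0.2457

f''(x) = -18*x - 10
Second-derivative test at each critical point:
  f''(-1.3568) = 14.4222 > 0 → local minimum
  f''(0.2457) = -14.4222 < 0 → local maximum

Critical points: x = -2*sqrt(13)/9 - 5/9 ≈ -1.3568 (local minimum); x = -5/9 + 2*sqrt(13)/9 ≈ 0.2457 (local maximum)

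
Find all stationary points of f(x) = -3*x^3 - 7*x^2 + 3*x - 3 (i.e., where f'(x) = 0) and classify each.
f'(x) = -9*x^2 - 14*x + 3

Solve f'(x) = 0:
  9*x^2 + 14*x - 3 = 0 has no rational roots; quadratic formula: x = (-14 ± √304)/18.
  ⇒ x = -2*sqrt(19)/9 - 7/9 ≈ -1.7464, -7/9 + 2*sqrt(19)/9 ≈ 0.1909

f''(x) = -18*x - 14
Second-derivative test at each critical point:
  f''(-1.7464) = 17.4356 > 0 → local minimum
  f''(0.1909) = -17.4356 < 0 → local maximum

Critical points: x = -2*sqrt(19)/9 - 7/9 ≈ -1.7464 (local minimum); x = -7/9 + 2*sqrt(19)/9 ≈ 0.1909 (local maximum)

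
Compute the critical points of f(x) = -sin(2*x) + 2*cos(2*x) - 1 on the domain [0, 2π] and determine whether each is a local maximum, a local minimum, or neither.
f'(x) = -4*sin(2*x) - 2*cos(2*x)

Solve f'(x) = 0 on [0, 2π]:
  f'(x) = 0 ⇔ -cos(2*x) = 2*sin(2*x) ⇔ tan(2*x) = -1/2, i.e. 2*x = arctan(-1/2) + nπ; keep the solutions lying in [0, 2π].
  ⇒ x = -atan(1/2)/2 + pi/2 ≈ 1.3390, pi - atan(1/2)/2 ≈ 2.9098, -atan(1/2)/2 + 3*pi/2 ≈ 4.4806, -atan(1/2)/2 + 2*pi ≈ 6.0514

f''(x) = 4*sin(2*x) - 8*cos(2*x)
Second-derivative test at each critical point:
  f''(1.3390) = 8.9443 > 0 → local minimum
  f''(2.9098) = -8.9443 < 0 → local maximum
  f''(4.4806) = 8.9443 > 0 → local minimum
  f''(6.0514) = -8.9443 < 0 → local maximum

Critical points: x = -atan(1/2)/2 + pi/2 ≈ 1.3390 (local minimum); x = pi - atan(1/2)/2 ≈ 2.9098 (local maximum); x = -atan(1/2)/2 + 3*pi/2 ≈ 4.4806 (local minimum); x = -atan(1/2)/2 + 2*pi ≈ 6.0514 (local maximum)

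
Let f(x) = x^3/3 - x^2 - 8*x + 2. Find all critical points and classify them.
f'(x) = x^2 - 2*x - 8

Solve f'(x) = 0:
  Factor: x^2 - 2*x - 8 = (x - 4)*(x + 2) = 0.
  ⇒ x = -2, 4

f''(x) = 2*x - 2
Second-derivative test at each critical point:
  f''(-2) = -6 < 0 → local maximum
  f''(4) = 6 > 0 → local minimum

Critical points: x = -2 (local maximum); x = 4 (local minimum)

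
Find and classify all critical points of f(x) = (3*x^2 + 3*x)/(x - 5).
f'(x) = 3*(x^2 - 10*x - 5)/(x^2 - 10*x + 25)

Solve f'(x) = 0:
  f'(x) = 3*(x^2 - 10*x - 5)/(x - 5)^2; the denominator is positive wherever f is defined, so f'(x) = 0 ⇔ 3*x^2 - 30*x - 15 = 0.
  Factor: 3*x^2 - 30*x - 15 = 3*(x^2 - 10*x - 5); x^2 - 10*x - 5 = 0 has no rational roots; quadratic formula: x = (10 ± √120)/2.
  ⇒ x = 5 - sqrt(30) ≈ -0.4772, 5 + sqrt(30) ≈ 10.4772

f''(x) = 180/(x^3 - 15*x^2 + 75*x - 125)
Second-derivative test at each critical point:
  f''(-0.4772) = -1.0954 < 0 → local maximum
  f''(10.4772) = 1.0954 > 0 → local minimum

Critical points: x = 5 - sqrt(30) ≈ -0.4772 (local maximum); x = 5 + sqrt(30) ≈ 10.4772 (local minimum)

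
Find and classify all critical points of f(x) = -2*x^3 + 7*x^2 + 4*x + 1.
f'(x) = -6*x^2 + 14*x + 4

Solve f'(x) = 0:
  Factor: -6*x^2 + 14*x + 4 = -2*(3*x^2 - 7*x - 2); 3*x^2 - 7*x - 2 = 0 has no rational roots; quadratic formula: x = (7 ± √73)/6.
  ⇒ x = 7/6 - sqrt(73)/6 ≈ -0.2573, 7/6 + sqrt(73)/6 ≈ 2.5907

f''(x) = 14 - 12*x
Second-derivative test at each critical point:
  f''(-0.2573) = 17.0880 > 0 → local minimum
  f''(2.5907) = -17.0880 < 0 → local maximum

Critical points: x = 7/6 - sqrt(73)/6 ≈ -0.2573 (local minimum); x = 7/6 + sqrt(73)/6 ≈ 2.5907 (local maximum)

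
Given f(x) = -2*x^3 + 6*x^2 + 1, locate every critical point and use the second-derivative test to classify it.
f'(x) = 6*x*(2 - x)

Solve f'(x) = 0:
  Factor: -6*x^2 + 12*x = -6*x*(x - 2) = 0.
  ⇒ x = 0, 2

f''(x) = 12 - 12*x
Second-derivative test at each critical point:
  f''(0) = 12 > 0 → local minimum
  f''(2) = -12 < 0 → local maximum

Critical points: x = 0 (local minimum); x = 2 (local maximum)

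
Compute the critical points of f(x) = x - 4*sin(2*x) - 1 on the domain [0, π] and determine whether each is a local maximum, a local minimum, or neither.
f'(x) = 1 - 8*cos(2*x)

Solve f'(x) = 0 on [0, π]:
  f'(x) = 0 ⇔ cos(2*x) = 1/8, i.e. 2*x = ±arccos(1/8) + 2nπ; keep the solutions lying in [0, π].
  ⇒ x = acos(1/8)/2 ≈ 0.7227, pi - acos(1/8)/2 ≈ 2.4189

f''(x) = 16*sin(2*x)
Second-derivative test at each critical point:
  f''(0.7227) = 15.8745 > 0 → local minimum
  f''(2.4189) = -15.8745 < 0 → local maximum

Critical points: x = acos(1/8)/2 ≈ 0.7227 (local minimum); x = pi - acos(1/8)/2 ≈ 2.4189 (local maximum)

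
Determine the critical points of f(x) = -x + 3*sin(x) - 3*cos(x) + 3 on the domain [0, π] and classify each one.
f'(x) = 3*sqrt(2)*sin(x + pi/4) - 1

Solve f'(x) = 0 on [0, π]:
  f'(x) = 0 ⇔ 3*sin(x) + 3*cos(x) = 1. Write the left side as R·cos(x + φ) with R = √(3² + (-3)²) = 3*sqrt(2), cos φ = sqrt(2)/2, sin φ = -sqrt(2)/2; then cos(x + φ) = sqrt(2)/6. Solve for x and keep the solutions lying in [0, π].
  ⇒ x = atan((1 + sqrt(17))/(1 - sqrt(17))) + pi ≈ 2.1183

f''(x) = 3*sqrt(2)*cos(x + pi/4)
Second-derivative test at each critical point:
  f''(2.1183) = -4.1231 < 0 → local maximum

Critical points: x = atan((1 + sqrt(17))/(1 - sqrt(17))) + pi ≈ 2.1183 (local maximum)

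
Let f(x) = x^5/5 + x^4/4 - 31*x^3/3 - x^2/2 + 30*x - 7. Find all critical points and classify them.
f'(x) = x^4 + x^3 - 31*x^2 - x + 30

Solve f'(x) = 0:
  Factor: x^4 + x^3 - 31*x^2 - x + 30 = (x - 5)*(x - 1)*(x + 1)*(x + 6) = 0.
  ⇒ x = -6, -1, 1, 5

f''(x) = 4*x^3 + 3*x^2 - 62*x - 1
Second-derivative test at each critical point:
  f''(-6) = -385 < 0 → local maximum
  f''(-1) = 60 > 0 → local minimum
  f''(1) = -56 < 0 → local maximum
  f''(5) = 264 > 0 → local minimum

Critical points: x = -6 (local maximum); x = -1 (local minimum); x = 1 (local maximum); x = 5 (local minimum)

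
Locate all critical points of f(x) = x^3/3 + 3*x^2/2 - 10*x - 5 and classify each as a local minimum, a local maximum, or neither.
f'(x) = x^2 + 3*x - 10

Solve f'(x) = 0:
  Factor: x^2 + 3*x - 10 = (x - 2)*(x + 5) = 0.
  ⇒ x = -5, 2

f''(x) = 2*x + 3
Second-derivative test at each critical point:
  f''(-5) = -7 < 0 → local maximum
  f''(2) = 7 > 0 → local minimum

Critical points: x = -5 (local maximum); x = 2 (local minimum)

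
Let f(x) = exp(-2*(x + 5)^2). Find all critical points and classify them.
f'(x) = 4*(-x - 5)*exp(-2*(x + 5)^2)

Solve f'(x) = 0:
  f'(x) = (-4*x - 20)·exp(-2*(x + 5)^2) and exp(-2*(x + 5)^2) > 0 for every x, so f'(x) = 0 ⇔ -4*x - 20 = 0.
  Factor: -4*x - 20 = -4*(x + 5) = 0.
  ⇒ x = -5

f''(x) = 4*(4*(x + 5)^2 - 1)*exp(-2*(x + 5)^2)
Second-derivative test at each critical point:
  f''(-5) = -4 < 0 → local maximum

Critical points: x = -5 (local maximum)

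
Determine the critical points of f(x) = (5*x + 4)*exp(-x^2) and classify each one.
f'(x) = (-2*x*(5*x + 4) + 5)*exp(-x^2)

Solve f'(x) = 0:
  f'(x) = (-10*x^2 - 8*x + 5)·exp(-x^2) and exp(-x^2) > 0 for every x, so f'(x) = 0 ⇔ -10*x^2 - 8*x + 5 = 0.
  10*x^2 + 8*x - 5 = 0 has no rational roots; quadratic formula: x = (-8 ± √264)/20.
  ⇒ x = -sqrt(66)/10 - 2/5 ≈ -1.2124, -2/5 + sqrt(66)/10 ≈ 0.4124

f''(x) = 2*(2*x^2*(5*x + 4) - 15*x - 4)*exp(-x^2)
Second-derivative test at each critical point:
  f''(-1.2124) = 3.7361 > 0 → local minimum
  f''(0.4124) = -13.7069 < 0 → local maximum

Critical points: x = -sqrt(66)/10 - 2/5 ≈ -1.2124 (local minimum); x = -2/5 + sqrt(66)/10 ≈ 0.4124 (local maximum)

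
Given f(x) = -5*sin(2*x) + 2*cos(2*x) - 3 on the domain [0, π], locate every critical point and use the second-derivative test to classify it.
f'(x) = -4*sin(2*x) - 10*cos(2*x)

Solve f'(x) = 0 on [0, π]:
  f'(x) = 0 ⇔ -5*cos(2*x) = 2*sin(2*x) ⇔ tan(2*x) = -5/2, i.e. 2*x = arctan(-5/2) + nπ; keep the solutions lying in [0, π].
  ⇒ x = -atan(5/2)/2 + pi/2 ≈ 0.9757, pi - atan(5/2)/2 ≈ 2.5464

f''(x) = 20*sin(2*x) - 8*cos(2*x)
Second-derivative test at each critical point:
  f''(0.9757) = 21.5407 > 0 → local minimum
  f''(2.5464) = -21.5407 < 0 → local maximum

Critical points: x = -atan(5/2)/2 + pi/2 ≈ 0.9757 (local minimum); x = pi - atan(5/2)/2 ≈ 2.5464 (local maximum)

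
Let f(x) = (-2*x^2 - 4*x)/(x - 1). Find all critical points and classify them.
f'(x) = 2*(-x^2 + 2*x + 2)/(x^2 - 2*x + 1)

Solve f'(x) = 0:
  f'(x) = -2*(x^2 - 2*x - 2)/(x - 1)^2; the denominator is positive wherever f is defined, so f'(x) = 0 ⇔ -2*x^2 + 4*x + 4 = 0.
  Factor: -2*x^2 + 4*x + 4 = -2*(x^2 - 2*x - 2); x^2 - 2*x - 2 = 0 has no rational roots; quadratic formula: x = (2 ± √12)/2.
  ⇒ x = 1 - sqrt(3) ≈ -0.7321, 1 + sqrt(3) ≈ 2.7321

f''(x) = -12/(x^3 - 3*x^2 + 3*x - 1)
Second-derivative test at each critical point:
  f''(-0.7321) = 2.3094 > 0 → local minimum
  f''(2.7321) = -2.3094 < 0 → local maximum

Critical points: x = 1 - sqrt(3) ≈ -0.7321 (local minimum); x = 1 + sqrt(3) ≈ 2.7321 (local maximum)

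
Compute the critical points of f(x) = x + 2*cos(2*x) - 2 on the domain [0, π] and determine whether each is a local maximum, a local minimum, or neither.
f'(x) = 1 - 4*sin(2*x)

Solve f'(x) = 0 on [0, π]:
  f'(x) = 0 ⇔ sin(2*x) = 1/4, i.e. 2*x = arcsin(1/4) + 2nπ or 2*x = π − arcsin(1/4) + 2nπ; keep the solutions lying in [0, π].
  ⇒ x = asin(1/4)/2 ≈ 0.1263, -asin(1/4)/2 + pi/2 ≈ 1.4445

f''(x) = -8*cos(2*x)
Second-derivative test at each critical point:
  f''(0.1263) = -7.7460 < 0 → local maximum
  f''(1.4445) = 7.7460 > 0 → local minimum

Critical points: x = asin(1/4)/2 ≈ 0.1263 (local maximum); x = -asin(1/4)/2 + pi/2 ≈ 1.4445 (local minimum)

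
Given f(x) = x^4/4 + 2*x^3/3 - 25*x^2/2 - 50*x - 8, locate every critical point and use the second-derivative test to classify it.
f'(x) = x^3 + 2*x^2 - 25*x - 50

Solve f'(x) = 0:
  Factor: x^3 + 2*x^2 - 25*x - 50 = (x - 5)*(x + 2)*(x + 5) = 0.
  ⇒ x = -5, -2, 5

f''(x) = 3*x^2 + 4*x - 25
Second-derivative test at each critical point:
  f''(-5) = 30 > 0 → local minimum
  f''(-2) = -21 < 0 → local maximum
  f''(5) = 70 > 0 → local minimum

Critical points: x = -5 (local minimum); x = -2 (local maximum); x = 5 (local minimum)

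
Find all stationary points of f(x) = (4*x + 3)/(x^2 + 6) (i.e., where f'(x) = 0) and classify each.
f'(x) = 2*(-2*x^2 - 3*x + 12)/(x^4 + 12*x^2 + 36)

Solve f'(x) = 0:
  f'(x) = -2*(2*x^2 + 3*x - 12)/(x^2 + 6)^2; the denominator is positive wherever f is defined, so f'(x) = 0 ⇔ -4*x^2 - 6*x + 24 = 0.
  Factor: -4*x^2 - 6*x + 24 = -2*(2*x^2 + 3*x - 12); 2*x^2 + 3*x - 12 = 0 has no rational roots; quadratic formula: x = (-3 ± √105)/4.
  ⇒ x = -sqrt(105)/4 - 3/4 ≈ -3.3117, -3/4 + sqrt(105)/4 ≈ 1.8117

f''(x) = 2*(4*x^2*(4*x + 3) - 3*(4*x + 1)*(x^2 + 6))/(x^2 + 6)^3
Second-derivative test at each critical point:
  f''(-3.3117) = 0.0712 > 0 → local minimum
  f''(1.8117) = -0.2379 < 0 → local maximum

Critical points: x = -sqrt(105)/4 - 3/4 ≈ -3.3117 (local minimum); x = -3/4 + sqrt(105)/4 ≈ 1.8117 (local maximum)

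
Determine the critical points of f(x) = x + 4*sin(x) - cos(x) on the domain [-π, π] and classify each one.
f'(x) = sin(x) + 4*cos(x) + 1

Solve f'(x) = 0 on [-π, π]:
  f'(x) = 0 ⇔ sin(x) + 4*cos(x) = -1. Write the left side as R·cos(x + φ) with R = √(4² + (-1)²) = sqrt(17), cos φ = 4*sqrt(17)/17, sin φ = -sqrt(17)/17; then cos(x + φ) = -sqrt(17)/17. Solve for x and keep the solutions lying in [-π, π].
  ⇒ x = -pi/2 ≈ -1.5708, pi - atan(15/8) ≈ 2.0608

f''(x) = -4*sin(x) + cos(x)
Second-derivative test at each critical point:
  f''(-1.5708) = 4 > 0 → local minimum
  f''(2.0608) = -4 < 0 → local maximum

Critical points: x = -pi/2 ≈ -1.5708 (local minimum); x = pi - atan(15/8) ≈ 2.0608 (local maximum)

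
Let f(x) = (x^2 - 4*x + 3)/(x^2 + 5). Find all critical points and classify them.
f'(x) = 4*(x^2 + x - 5)/(x^4 + 10*x^2 + 25)

Solve f'(x) = 0:
  f'(x) = 4*(x^2 + x - 5)/(x^2 + 5)^2; the denominator is positive wherever f is defined, so f'(x) = 0 ⇔ 4*x^2 + 4*x - 20 = 0.
  Factor: 4*x^2 + 4*x - 20 = 4*(x^2 + x - 5); x^2 + x - 5 = 0 has no rational roots; quadratic formula: x = (-1 ± √21)/2.
  ⇒ x = -sqrt(21)/2 - 1/2 ≈ -2.7913, -1/2 + sqrt(21)/2 ≈ 1.7913

f''(x) = 4*(-2*x^3 - 3*x^2 + 30*x + 5)/(x^6 + 15*x^4 + 75*x^2 + 125)
Second-derivative test at each critical point:
  f''(-2.7913) = -0.1120 < 0 → local maximum
  f''(1.7913) = 0.2720 > 0 → local minimum

Critical points: x = -sqrt(21)/2 - 1/2 ≈ -2.7913 (local maximum); x = -1/2 + sqrt(21)/2 ≈ 1.7913 (local minimum)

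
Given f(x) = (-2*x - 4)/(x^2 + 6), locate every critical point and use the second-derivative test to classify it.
f'(x) = 2*(-x^2 + 2*x*(x + 2) - 6)/(x^2 + 6)^2

Solve f'(x) = 0:
  f'(x) = 2*(x^2 + 4*x - 6)/(x^2 + 6)^2; the denominator is positive wherever f is defined, so f'(x) = 0 ⇔ 2*x^2 + 8*x - 12 = 0.
  Factor: 2*x^2 + 8*x - 12 = 2*(x^2 + 4*x - 6); x^2 + 4*x - 6 = 0 has no rational roots; quadratic formula: x = (-4 ± √40)/2.
  ⇒ x = -sqrt(10) - 2 ≈ -5.1623, -2 + sqrt(10) ≈ 1.1623

f''(x) = 4*(-4*x^2*(x + 2) + (3*x + 2)*(x^2 + 6))/(x^2 + 6)^3
Second-derivative test at each critical point:
  f''(-5.1623) = -0.0119 < 0 → local maximum
  f''(1.1623) = 0.2341 > 0 → local minimum

Critical points: x = -sqrt(10) - 2 ≈ -5.1623 (local maximum); x = -2 + sqrt(10) ≈ 1.1623 (local minimum)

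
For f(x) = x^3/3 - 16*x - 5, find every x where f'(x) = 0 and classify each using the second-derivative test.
f'(x) = x^2 - 16

Solve f'(x) = 0:
  Factor: x^2 - 16 = (x - 4)*(x + 4) = 0.
  ⇒ x = -4, 4

f''(x) = 2*x
Second-derivative test at each critical point:
  f''(-4) = -8 < 0 → local maximum
  f''(4) = 8 > 0 → local minimum

Critical points: x = -4 (local maximum); x = 4 (local minimum)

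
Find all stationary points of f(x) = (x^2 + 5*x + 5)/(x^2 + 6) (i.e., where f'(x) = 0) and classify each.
f'(x) = (-5*x^2 + 2*x + 30)/(x^4 + 12*x^2 + 36)

Solve f'(x) = 0:
  f'(x) = -(5*x^2 - 2*x - 30)/(x^2 + 6)^2; the denominator is positive wherever f is defined, so f'(x) = 0 ⇔ -5*x^2 + 2*x + 30 = 0.
  5*x^2 - 2*x - 30 = 0 has no rational roots; quadratic formula: x = (2 ± √604)/10.
  ⇒ x = 1/5 - sqrt(151)/5 ≈ -2.2576, 1/5 + sqrt(151)/5 ≈ 2.6576

f''(x) = 2*(5*x^3 - 3*x^2 - 90*x + 6)/(x^6 + 18*x^4 + 108*x^2 + 216)
Second-derivative test at each critical point:
  f''(-2.2576) = 0.1996 > 0 → local minimum
  f''(2.6576) = -0.1440 < 0 → local maximum

Critical points: x = 1/5 - sqrt(151)/5 ≈ -2.2576 (local minimum); x = 1/5 + sqrt(151)/5 ≈ 2.6576 (local maximum)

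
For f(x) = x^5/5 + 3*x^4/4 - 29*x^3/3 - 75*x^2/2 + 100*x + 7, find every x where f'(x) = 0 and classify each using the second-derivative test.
f'(x) = x^4 + 3*x^3 - 29*x^2 - 75*x + 100

Solve f'(x) = 0:
  Factor: x^4 + 3*x^3 - 29*x^2 - 75*x + 100 = (x - 5)*(x - 1)*(x + 4)*(x + 5) = 0.
  ⇒ x = -5, -4, 1, 5

f''(x) = 4*x^3 + 9*x^2 - 58*x - 75
Second-derivative test at each critical point:
  f''(-5) = -60 < 0 → local maximum
  f''(-4) = 45 > 0 → local minimum
  f''(1) = -120 < 0 → local maximum
  f''(5) = 360 > 0 → local minimum

Critical points: x = -5 (local maximum); x = -4 (local minimum); x = 1 (local maximum); x = 5 (local minimum)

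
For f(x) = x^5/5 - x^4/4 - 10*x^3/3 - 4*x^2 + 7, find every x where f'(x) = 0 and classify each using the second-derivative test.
f'(x) = x*(x^3 - x^2 - 10*x - 8)

Solve f'(x) = 0:
  Factor: x^4 - x^3 - 10*x^2 - 8*x = x*(x - 4)*(x + 1)*(x + 2) = 0.
  ⇒ x = -2, -1, 0, 4

f''(x) = 4*x^3 - 3*x^2 - 20*x - 8
Second-derivative test at each critical point:
  f''(-2) = -12 < 0 → local maximum
  f''(-1) = 5 > 0 → local minimum
  f''(0) = -8 < 0 → local maximum
  f''(4) = 120 > 0 → local minimum

Critical points: x = -2 (local maximum); x = -1 (local minimum); x = 0 (local maximum); x = 4 (local minimum)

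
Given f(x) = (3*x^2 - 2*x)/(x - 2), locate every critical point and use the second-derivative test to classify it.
f'(x) = (3*x^2 - 12*x + 4)/(x^2 - 4*x + 4)

Solve f'(x) = 0:
  f'(x) = (3*x^2 - 12*x + 4)/(x - 2)^2; the denominator is positive wherever f is defined, so f'(x) = 0 ⇔ 3*x^2 - 12*x + 4 = 0.
  3*x^2 - 12*x + 4 = 0 has no rational roots; quadratic formula: x = (12 ± √96)/6.
  ⇒ x = 2 - 2*sqrt(6)/3 ≈ 0.3670, 2*sqrt(6)/3 + 2 ≈ 3.6330

f''(x) = 16/(x^3 - 6*x^2 + 12*x - 8)
Second-derivative test at each critical point:
  f''(0.3670) = -3.6742 < 0 → local maximum
  f''(3.6330) = 3.6742 > 0 → local minimum

Critical points: x = 2 - 2*sqrt(6)/3 ≈ 0.3670 (local maximum); x = 2*sqrt(6)/3 + 2 ≈ 3.6330 (local minimum)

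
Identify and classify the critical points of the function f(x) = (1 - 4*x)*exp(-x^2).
f'(x) = 2*(x*(4*x - 1) - 2)*exp(-x^2)

Solve f'(x) = 0:
  f'(x) = (8*x^2 - 2*x - 4)·exp(-x^2) and exp(-x^2) > 0 for every x, so f'(x) = 0 ⇔ 8*x^2 - 2*x - 4 = 0.
  Factor: 8*x^2 - 2*x - 4 = 2*(4*x^2 - x - 2); 4*x^2 - x - 2 = 0 has no rational roots; quadratic formula: x = (1 ± √33)/8.
  ⇒ x = 1/8 - sqrt(33)/8 ≈ -0.5931, 1/8 + sqrt(33)/8 ≈ 0.8431

f''(x) = 2*(2*x^2*(1 - 4*x) + 12*x - 1)*exp(-x^2)
Second-derivative test at each critical point:
  f''(-0.5931) = -8.0822 < 0 → local maximum
  f''(0.8431) = 5.6442 > 0 → local minimum

Critical points: x = 1/8 - sqrt(33)/8 ≈ -0.5931 (local maximum); x = 1/8 + sqrt(33)/8 ≈ 0.8431 (local minimum)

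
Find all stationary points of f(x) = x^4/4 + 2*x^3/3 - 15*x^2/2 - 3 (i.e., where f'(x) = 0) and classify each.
f'(x) = x*(x^2 + 2*x - 15)

Solve f'(x) = 0:
  Factor: x^3 + 2*x^2 - 15*x = x*(x - 3)*(x + 5) = 0.
  ⇒ x = -5, 0, 3

f''(x) = 3*x^2 + 4*x - 15
Second-derivative test at each critical point:
  f''(-5) = 40 > 0 → local minimum
  f''(0) = -15 < 0 → local maximum
  f''(3) = 24 > 0 → local minimum

Critical points: x = -5 (local minimum); x = 0 (local maximum); x = 3 (local minimum)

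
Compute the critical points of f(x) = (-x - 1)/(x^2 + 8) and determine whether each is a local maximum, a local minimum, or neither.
f'(x) = (-x^2 + 2*x*(x + 1) - 8)/(x^2 + 8)^2

Solve f'(x) = 0:
  f'(x) = (x - 2)*(x + 4)/(x^2 + 8)^2; the denominator is positive wherever f is defined, so f'(x) = 0 ⇔ x^2 + 2*x - 8 = 0.
  Factor: x^2 + 2*x - 8 = (x - 2)*(x + 4) = 0.
  ⇒ x = -4, 2

f''(x) = 2*(-4*x^2*(x + 1) + (3*x + 1)*(x^2 + 8))/(x^2 + 8)^3
Second-derivative test at each critical point:
  f''(-4) = -1/96 < 0 → local maximum
  f''(2) = 1/24 > 0 → local minimum

Critical points: x = -4 (local maximum); x = 2 (local minimum)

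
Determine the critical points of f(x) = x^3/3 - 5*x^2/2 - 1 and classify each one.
f'(x) = x*(x - 5)

Solve f'(x) = 0:
  Factor: x^2 - 5*x = x*(x - 5) = 0.
  ⇒ x = 0, 5

f''(x) = 2*x - 5
Second-derivative test at each critical point:
  f''(0) = -5 < 0 → local maximum
  f''(5) = 5 > 0 → local minimum

Critical points: x = 0 (local maximum); x = 5 (local minimum)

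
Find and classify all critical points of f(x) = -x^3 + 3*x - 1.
f'(x) = 3 - 3*x^2

Solve f'(x) = 0:
  Factor: 3 - 3*x^2 = -3*(x - 1)*(x + 1) = 0.
  ⇒ x = -1, 1

f''(x) = -6*x
Second-derivative test at each critical point:
  f''(-1) = 6 > 0 → local minimum
  f''(1) = -6 < 0 → local maximum

Critical points: x = -1 (local minimum); x = 1 (local maximum)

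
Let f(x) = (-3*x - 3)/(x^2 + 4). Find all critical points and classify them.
f'(x) = 3*(-x^2 + 2*x*(x + 1) - 4)/(x^2 + 4)^2

Solve f'(x) = 0:
  f'(x) = 3*(x^2 + 2*x - 4)/(x^2 + 4)^2; the denominator is positive wherever f is defined, so f'(x) = 0 ⇔ 3*x^2 + 6*x - 12 = 0.
  Factor: 3*x^2 + 6*x - 12 = 3*(x^2 + 2*x - 4); x^2 + 2*x - 4 = 0 has no rational roots; quadratic formula: x = (-2 ± √20)/2.
  ⇒ x = -sqrt(5) - 1 ≈ -3.2361, -1 + sqrt(5) ≈ 1.2361

f''(x) = 6*(-4*x^2*(x + 1) + (3*x + 1)*(x^2 + 4))/(x^2 + 4)^3
Second-derivative test at each critical point:
  f''(-3.2361) = -0.0641 < 0 → local maximum
  f''(1.2361) = 0.4391 > 0 → local minimum

Critical points: x = -sqrt(5) - 1 ≈ -3.2361 (local maximum); x = -1 + sqrt(5) ≈ 1.2361 (local minimum)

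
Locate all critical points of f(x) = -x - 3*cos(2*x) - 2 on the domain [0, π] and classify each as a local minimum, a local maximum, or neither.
f'(x) = 6*sin(2*x) - 1

Solve f'(x) = 0 on [0, π]:
  f'(x) = 0 ⇔ sin(2*x) = 1/6, i.e. 2*x = arcsin(1/6) + 2nπ or 2*x = π − arcsin(1/6) + 2nπ; keep the solutions lying in [0, π].
  ⇒ x = asin(1/6)/2 ≈ 0.0837, -asin(1/6)/2 + pi/2 ≈ 1.4871

f''(x) = 12*cos(2*x)
Second-derivative test at each critical point:
  f''(0.0837) = 11.8322 > 0 → local minimum
  f''(1.4871) = -11.8322 < 0 → local maximum

Critical points: x = asin(1/6)/2 ≈ 0.0837 (local minimum); x = -asin(1/6)/2 + pi/2 ≈ 1.4871 (local maximum)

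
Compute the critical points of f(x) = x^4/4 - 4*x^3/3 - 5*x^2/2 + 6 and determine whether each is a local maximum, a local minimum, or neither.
f'(x) = x*(x^2 - 4*x - 5)

Solve f'(x) = 0:
  Factor: x^3 - 4*x^2 - 5*x = x*(x - 5)*(x + 1) = 0.
  ⇒ x = -1, 0, 5

f''(x) = 3*x^2 - 8*x - 5
Second-derivative test at each critical point:
  f''(-1) = 6 > 0 → local minimum
  f''(0) = -5 < 0 → local maximum
  f''(5) = 30 > 0 → local minimum

Critical points: x = -1 (local minimum); x = 0 (local maximum); x = 5 (local minimum)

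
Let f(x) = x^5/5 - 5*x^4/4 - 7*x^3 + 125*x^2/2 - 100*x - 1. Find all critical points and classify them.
f'(x) = x^4 - 5*x^3 - 21*x^2 + 125*x - 100

Solve f'(x) = 0:
  Factor: x^4 - 5*x^3 - 21*x^2 + 125*x - 100 = (x - 5)*(x - 4)*(x - 1)*(x + 5) = 0.
  ⇒ x = -5, 1, 4, 5

f''(x) = 4*x^3 - 15*x^2 - 42*x + 125
Second-derivative test at each critical point:
  f''(-5) = -540 < 0 → local maximum
  f''(1) = 72 > 0 → local minimum
  f''(4) = -27 < 0 → local maximum
  f''(5) = 40 > 0 → local minimum

Critical points: x = -5 (local maximum); x = 1 (local minimum); x = 4 (local maximum); x = 5 (local minimum)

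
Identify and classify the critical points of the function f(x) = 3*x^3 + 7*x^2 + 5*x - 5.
f'(x) = 9*x^2 + 14*x + 5

Solve f'(x) = 0:
  Factor: 9*x^2 + 14*x + 5 = (x + 1)*(9*x + 5) = 0.
  ⇒ x = -1, -5/9

f''(x) = 18*x + 14
Second-derivative test at each critical point:
  f''(-1) = -4 < 0 → local maximum
  f''(-5/9) = 4 > 0 → local minimum

Critical points: x = -1 (local maximum); x = -5/9 (local minimum)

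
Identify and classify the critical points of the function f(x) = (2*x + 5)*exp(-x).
f'(x) = (-2*x - 3)*exp(-x)

Solve f'(x) = 0:
  f'(x) = (-2*x - 3)·exp(-x) and exp(-x) > 0 for every x, so f'(x) = 0 ⇔ -2*x - 3 = 0.
  -2*x - 3 = 0.
  ⇒ x = -3/2

f''(x) = (2*x + 1)*exp(-x)
Second-derivative test at each critical point:
  f''(-3/2) = -8.9634 < 0 → local maximum

Critical points: x = -3/2 (local maximum)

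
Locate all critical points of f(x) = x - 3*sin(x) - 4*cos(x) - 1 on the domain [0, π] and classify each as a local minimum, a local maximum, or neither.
f'(x) = 4*sin(x) - 3*cos(x) + 1

Solve f'(x) = 0 on [0, π]:
  f'(x) = 0 ⇔ 4*sin(x) - 3*cos(x) = -1. Write the left side as R·cos(x + φ) with R = √((-3)² + (-4)²) = 5, cos φ = -3/5, sin φ = -4/5; then cos(x + φ) = -1/5. Solve for x and keep the solutions lying in [0, π].
  ⇒ x = atan((-4 + 6*sqrt(6))/(3 + 8*sqrt(6))) ≈ 0.4421

f''(x) = 3*sin(x) + 4*cos(x)
Second-derivative test at each critical point:
  f''(0.4421) = 4.8990 > 0 → local minimum

Critical points: x = atan((-4 + 6*sqrt(6))/(3 + 8*sqrt(6))) ≈ 0.4421 (local minimum)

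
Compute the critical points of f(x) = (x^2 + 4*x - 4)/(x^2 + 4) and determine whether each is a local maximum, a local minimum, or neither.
f'(x) = 4*(-x^2 + 4*x + 4)/(x^4 + 8*x^2 + 16)

Solve f'(x) = 0:
  f'(x) = -4*(x^2 - 4*x - 4)/(x^2 + 4)^2; the denominator is positive wherever f is defined, so f'(x) = 0 ⇔ -4*x^2 + 16*x + 16 = 0.
  Factor: -4*x^2 + 16*x + 16 = -4*(x^2 - 4*x - 4); x^2 - 4*x - 4 = 0 has no rational roots; quadratic formula: x = (4 ± √32)/2.
  ⇒ x = 2 - 2*sqrt(2) ≈ -0.8284, 2 + 2*sqrt(2) ≈ 4.8284

f''(x) = 8*(x^3 - 6*x^2 - 12*x + 8)/(x^6 + 12*x^4 + 48*x^2 + 64)
Second-derivative test at each critical point:
  f''(-0.8284) = 1.0303 > 0 → local minimum
  f''(4.8284) = -0.0303 < 0 → local maximum

Critical points: x = 2 - 2*sqrt(2) ≈ -0.8284 (local minimum); x = 2 + 2*sqrt(2) ≈ 4.8284 (local maximum)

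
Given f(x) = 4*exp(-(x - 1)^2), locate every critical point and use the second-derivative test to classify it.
f'(x) = 8*(1 - x)*exp(-(x - 1)^2)

Solve f'(x) = 0:
  f'(x) = (8 - 8*x)·exp(-(x - 1)^2) and exp(-(x - 1)^2) > 0 for every x, so f'(x) = 0 ⇔ 8 - 8*x = 0.
  Factor: 8 - 8*x = -8*(x - 1) = 0.
  ⇒ x = 1

f''(x) = 8*(2*(x - 1)^2 - 1)*exp(-(x - 1)^2)
Second-derivative test at each critical point:
  f''(1) = -8 < 0 → local maximum

Critical points: x = 1 (local maximum)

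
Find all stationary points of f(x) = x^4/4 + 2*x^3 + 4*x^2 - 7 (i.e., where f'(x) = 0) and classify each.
f'(x) = x*(x^2 + 6*x + 8)

Solve f'(x) = 0:
  Factor: x^3 + 6*x^2 + 8*x = x*(x + 2)*(x + 4) = 0.
  ⇒ x = -4, -2, 0

f''(x) = 3*x^2 + 12*x + 8
Second-derivative test at each critical point:
  f''(-4) = 8 > 0 → local minimum
  f''(-2) = -4 < 0 → local maximum
  f''(0) = 8 > 0 → local minimum

Critical points: x = -4 (local minimum); x = -2 (local maximum); x = 0 (local minimum)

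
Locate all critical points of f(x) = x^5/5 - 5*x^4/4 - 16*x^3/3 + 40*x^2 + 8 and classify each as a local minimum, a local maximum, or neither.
f'(x) = x*(x^3 - 5*x^2 - 16*x + 80)

Solve f'(x) = 0:
  Factor: x^4 - 5*x^3 - 16*x^2 + 80*x = x*(x - 5)*(x - 4)*(x + 4) = 0.
  ⇒ x = -4, 0, 4, 5

f''(x) = 4*x^3 - 15*x^2 - 32*x + 80
Second-derivative test at each critical point:
  f''(-4) = -288 < 0 → local maximum
  f''(0) = 80 > 0 → local minimum
  f''(4) = -32 < 0 → local maximum
  f''(5) = 45 > 0 → local minimum

Critical points: x = -4 (local maximum); x = 0 (local minimum); x = 4 (local maximum); x = 5 (local minimum)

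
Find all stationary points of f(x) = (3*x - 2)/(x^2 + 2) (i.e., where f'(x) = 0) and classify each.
f'(x) = (-3*x^2 + 4*x + 6)/(x^4 + 4*x^2 + 4)

Solve f'(x) = 0:
  f'(x) = -(3*x^2 - 4*x - 6)/(x^2 + 2)^2; the denominator is positive wherever f is defined, so f'(x) = 0 ⇔ -3*x^2 + 4*x + 6 = 0.
  3*x^2 - 4*x - 6 = 0 has no rational roots; quadratic formula: x = (4 ± √88)/6.
  ⇒ x = 2/3 - sqrt(22)/3 ≈ -0.8968, 2/3 + sqrt(22)/3 ≈ 2.2301

f''(x) = 2*(4*x^2*(3*x - 2) + (2 - 9*x)*(x^2 + 2))/(x^2 + 2)^3
Second-derivative test at each critical point:
  f''(-0.8968) = 1.1929 > 0 → local minimum
  f''(2.2301) = -0.1929 < 0 → local maximum

Critical points: x = 2/3 - sqrt(22)/3 ≈ -0.8968 (local minimum); x = 2/3 + sqrt(22)/3 ≈ 2.2301 (local maximum)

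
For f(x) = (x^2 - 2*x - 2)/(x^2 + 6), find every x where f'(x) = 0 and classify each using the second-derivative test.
f'(x) = 2*(x^2 + 8*x - 6)/(x^4 + 12*x^2 + 36)

Solve f'(x) = 0:
  f'(x) = 2*(x^2 + 8*x - 6)/(x^2 + 6)^2; the denominator is positive wherever f is defined, so f'(x) = 0 ⇔ 2*x^2 + 16*x - 12 = 0.
  Factor: 2*x^2 + 16*x - 12 = 2*(x^2 + 8*x - 6); x^2 + 8*x - 6 = 0 has no rational roots; quadratic formula: x = (-8 ± √88)/2.
  ⇒ x = -sqrt(22) - 4 ≈ -8.6904, -4 + sqrt(22) ≈ 0.6904

f''(x) = 4*(-x^3 - 12*x^2 + 18*x + 24)/(x^6 + 18*x^4 + 108*x^2 + 216)
Second-derivative test at each critical point:
  f''(-8.6904) = -0.0028 < 0 → local maximum
  f''(0.6904) = 0.4473 > 0 → local minimum

Critical points: x = -sqrt(22) - 4 ≈ -8.6904 (local maximum); x = -4 + sqrt(22) ≈ 0.6904 (local minimum)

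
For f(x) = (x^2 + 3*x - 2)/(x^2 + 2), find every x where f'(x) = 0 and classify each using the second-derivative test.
f'(x) = (-3*x^2 + 8*x + 6)/(x^4 + 4*x^2 + 4)

Solve f'(x) = 0:
  f'(x) = -(3*x^2 - 8*x - 6)/(x^2 + 2)^2; the denominator is positive wherever f is defined, so f'(x) = 0 ⇔ -3*x^2 + 8*x + 6 = 0.
  3*x^2 - 8*x - 6 = 0 has no rational roots; quadratic formula: x = (8 ± √136)/6.
  ⇒ x = 4/3 - sqrt(34)/3 ≈ -0.6103, 4/3 + sqrt(34)/3 ≈ 3.2770

f''(x) = 2*(3*x^3 - 12*x^2 - 18*x + 8)/(x^6 + 6*x^4 + 12*x^2 + 8)
Second-derivative test at each critical point:
  f''(-0.6103) = 2.0719 > 0 → local minimum
  f''(3.2770) = -0.0719 < 0 → local maximum

Critical points: x = 4/3 - sqrt(34)/3 ≈ -0.6103 (local minimum); x = 4/3 + sqrt(34)/3 ≈ 3.2770 (local maximum)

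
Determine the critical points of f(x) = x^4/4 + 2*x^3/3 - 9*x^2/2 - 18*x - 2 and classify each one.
f'(x) = x^3 + 2*x^2 - 9*x - 18

Solve f'(x) = 0:
  Factor: x^3 + 2*x^2 - 9*x - 18 = (x - 3)*(x + 2)*(x + 3) = 0.
  ⇒ x = -3, -2, 3

f''(x) = 3*x^2 + 4*x - 9
Second-derivative test at each critical point:
  f''(-3) = 6 > 0 → local minimum
  f''(-2) = -5 < 0 → local maximum
  f''(3) = 30 > 0 → local minimum

Critical points: x = -3 (local minimum); x = -2 (local maximum); x = 3 (local minimum)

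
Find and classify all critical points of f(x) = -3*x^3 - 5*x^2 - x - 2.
f'(x) = -9*x^2 - 10*x - 1

Solve f'(x) = 0:
  Factor: -9*x^2 - 10*x - 1 = -(x + 1)*(9*x + 1) = 0.
  ⇒ x = -1, -1/9

f''(x) = -18*x - 10
Second-derivative test at each critical point:
  f''(-1) = 8 > 0 → local minimum
  f''(-1/9) = -8 < 0 → local maximum

Critical points: x = -1 (local minimum); x = -1/9 (local maximum)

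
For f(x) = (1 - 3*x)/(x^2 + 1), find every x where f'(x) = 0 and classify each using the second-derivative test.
f'(x) = (3*x^2 - 2*x - 3)/(x^4 + 2*x^2 + 1)

Solve f'(x) = 0:
  f'(x) = (3*x^2 - 2*x - 3)/(x^2 + 1)^2; the denominator is positive wherever f is defined, so f'(x) = 0 ⇔ 3*x^2 - 2*x - 3 = 0.
  3*x^2 - 2*x - 3 = 0 has no rational roots; quadratic formula: x = (2 ± √40)/6.
  ⇒ x = 1/3 - sqrt(10)/3 ≈ -0.7208, 1/3 + sqrt(10)/3 ≈ 1.3874

f''(x) = 2*(4*x^2*(1 - 3*x) + (9*x - 1)*(x^2 + 1))/(x^2 + 1)^3
Second-derivative test at each critical point:
  f''(-0.7208) = -2.7393 < 0 → local maximum
  f''(1.3874) = 0.7393 > 0 → local minimum

Critical points: x = 1/3 - sqrt(10)/3 ≈ -0.7208 (local maximum); x = 1/3 + sqrt(10)/3 ≈ 1.3874 (local minimum)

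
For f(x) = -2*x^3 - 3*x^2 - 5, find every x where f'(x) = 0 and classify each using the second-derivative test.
f'(x) = 6*x*(-x - 1)

Solve f'(x) = 0:
  Factor: -6*x^2 - 6*x = -6*x*(x + 1) = 0.
  ⇒ x = -1, 0

f''(x) = -12*x - 6
Second-derivative test at each critical point:
  f''(-1) = 6 > 0 → local minimum
  f''(0) = -6 < 0 → local maximum

Critical points: x = -1 (local minimum); x = 0 (local maximum)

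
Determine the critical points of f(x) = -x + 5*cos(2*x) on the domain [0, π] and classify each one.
f'(x) = -10*sin(2*x) - 1

Solve f'(x) = 0 on [0, π]:
  f'(x) = 0 ⇔ sin(2*x) = -1/10, i.e. 2*x = arcsin(-1/10) + 2nπ or 2*x = π − arcsin(-1/10) + 2nπ; keep the solutions lying in [0, π].
  ⇒ x = asin(1/10)/2 + pi/2 ≈ 1.6209, pi - asin(1/10)/2 ≈ 3.0915

f''(x) = -20*cos(2*x)
Second-derivative test at each critical point:
  f''(1.6209) = 19.8997 > 0 → local minimum
  f''(3.0915) = -19.8997 < 0 → local maximum

Critical points: x = asin(1/10)/2 + pi/2 ≈ 1.6209 (local minimum); x = pi - asin(1/10)/2 ≈ 3.0915 (local maximum)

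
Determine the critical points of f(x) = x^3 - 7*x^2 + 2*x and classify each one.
f'(x) = 3*x^2 - 14*x + 2

Solve f'(x) = 0:
  3*x^2 - 14*x + 2 = 0 has no rational roots; quadratic formula: x = (14 ± √172)/6.
  ⇒ x = 7/3 - sqrt(43)/3 ≈ 0.1475, sqrt(43)/3 + 7/3 ≈ 4.5191

f''(x) = 6*x - 14
Second-derivative test at each critical point:
  f''(0.1475) = -13.1149 < 0 → local maximum
  f''(4.5191) = 13.1149 > 0 → local minimum

Critical points: x = 7/3 - sqrt(43)/3 ≈ 0.1475 (local maximum); x = sqrt(43)/3 + 7/3 ≈ 4.5191 (local minimum)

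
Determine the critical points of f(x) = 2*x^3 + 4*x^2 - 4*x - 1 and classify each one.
f'(x) = 6*x^2 + 8*x - 4

Solve f'(x) = 0:
  Factor: 6*x^2 + 8*x - 4 = 2*(3*x^2 + 4*x - 2); 3*x^2 + 4*x - 2 = 0 has no rational roots; quadratic formula: x = (-4 ± √40)/6.
  ⇒ x = -sqrt(10)/3 - 2/3 ≈ -1.7208, -2/3 + sqrt(10)/3 ≈ 0.3874

f''(x) = 12*x + 8
Second-derivative test at each critical point:
  f''(-1.7208) = -12.6491 < 0 → local maximum
  f''(0.3874) = 12.6491 > 0 → local minimum

Critical points: x = -sqrt(10)/3 - 2/3 ≈ -1.7208 (local maximum); x = -2/3 + sqrt(10)/3 ≈ 0.3874 (local minimum)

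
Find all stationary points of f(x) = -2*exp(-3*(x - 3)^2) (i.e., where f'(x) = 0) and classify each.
f'(x) = 12*(x - 3)*exp(-3*(x - 3)^2)

Solve f'(x) = 0:
  f'(x) = (12*x - 36)·exp(-3*(x - 3)^2) and exp(-3*(x - 3)^2) > 0 for every x, so f'(x) = 0 ⇔ 12*x - 36 = 0.
  Factor: 12*x - 36 = 12*(x - 3) = 0.
  ⇒ x = 3

f''(x) = 12*(1 - 6*(x - 3)^2)*exp(-3*(x - 3)^2)
Second-derivative test at each critical point:
  f''(3) = 12 > 0 → local minimum

Critical points: x = 3 (local minimum)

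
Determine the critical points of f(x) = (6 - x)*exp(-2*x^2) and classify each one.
f'(x) = (4*x*(x - 6) - 1)*exp(-2*x^2)

Solve f'(x) = 0:
  f'(x) = (4*x^2 - 24*x - 1)·exp(-2*x^2) and exp(-2*x^2) > 0 for every x, so f'(x) = 0 ⇔ 4*x^2 - 24*x - 1 = 0.
  4*x^2 - 24*x - 1 = 0 has no rational roots; quadratic formula: x = (24 ± √592)/8.
  ⇒ x = 3 - sqrt(37)/2 ≈ -0.0414, 3 + sqrt(37)/2 ≈ 6.0414

f''(x) = 4*(4*x^2*(6 - x) + 3*x - 6)*exp(-2*x^2)
Second-derivative test at each critical point:
  f''(-0.0414) = -24.2479 < 0 → local maximum
  f''(6.0414) = 4.832e-31 > 0 → local minimum

Critical points: x = 3 - sqrt(37)/2 ≈ -0.0414 (local maximum); x = 3 + sqrt(37)/2 ≈ 6.0414 (local minimum)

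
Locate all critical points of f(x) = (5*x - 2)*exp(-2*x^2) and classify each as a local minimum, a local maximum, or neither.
f'(x) = (-4*x*(5*x - 2) + 5)*exp(-2*x^2)

Solve f'(x) = 0:
  f'(x) = (-20*x^2 + 8*x + 5)·exp(-2*x^2) and exp(-2*x^2) > 0 for every x, so f'(x) = 0 ⇔ -20*x^2 + 8*x + 5 = 0.
  20*x^2 - 8*x - 5 = 0 has no rational roots; quadratic formula: x = (8 ± √464)/40.
  ⇒ x = 1/5 - sqrt(29)/10 ≈ -0.3385, 1/5 + sqrt(29)/10 ≈ 0.7385

f''(x) = 4*(4*x^2*(5*x - 2) - 15*x + 2)*exp(-2*x^2)
Second-derivative test at each critical point:
  f''(-0.3385) = 17.1287 > 0 → local minimum
  f''(0.7385) = -7.2364 < 0 → local maximum

Critical points: x = 1/5 - sqrt(29)/10 ≈ -0.3385 (local minimum); x = 1/5 + sqrt(29)/10 ≈ 0.7385 (local maximum)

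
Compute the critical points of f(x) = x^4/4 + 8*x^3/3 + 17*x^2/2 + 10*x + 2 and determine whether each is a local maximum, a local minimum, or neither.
f'(x) = x^3 + 8*x^2 + 17*x + 10

Solve f'(x) = 0:
  Factor: x^3 + 8*x^2 + 17*x + 10 = (x + 1)*(x + 2)*(x + 5) = 0.
  ⇒ x = -5, -2, -1

f''(x) = 3*x^2 + 16*x + 17
Second-derivative test at each critical point:
  f''(-5) = 12 > 0 → local minimum
  f''(-2) = -3 < 0 → local maximum
  f''(-1) = 4 > 0 → local minimum

Critical points: x = -5 (local minimum); x = -2 (local maximum); x = -1 (local minimum)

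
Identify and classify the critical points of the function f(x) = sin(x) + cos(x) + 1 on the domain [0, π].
f'(x) = -sin(x) + cos(x)

Solve f'(x) = 0 on [0, π]:
  f'(x) = 0 ⇔ cos(x) = sin(x) ⇔ tan(x) = 1, i.e. x = arctan(1) + nπ; keep the solutions lying in [0, π].
  ⇒ x = pi/4 ≈ 0.7854

f''(x) = -sin(x) - cos(x)
Second-derivative test at each critical point:
  f''(0.7854) = -1.4142 < 0 → local maximum

Critical points: x = pi/4 ≈ 0.7854 (local maximum)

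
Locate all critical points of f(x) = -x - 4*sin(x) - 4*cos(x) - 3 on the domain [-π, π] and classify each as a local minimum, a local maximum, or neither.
f'(x) = -4*sqrt(2)*cos(x + pi/4) - 1

Solve f'(x) = 0 on [-π, π]:
  f'(x) = 0 ⇔ 4*sin(x) - 4*cos(x) = 1. Write the left side as R·cos(x + φ) with R = √((-4)² + (-4)²) = 4*sqrt(2), cos φ = -sqrt(2)/2, sin φ = -sqrt(2)/2; then cos(x + φ) = sqrt(2)/8. Solve for x and keep the solutions lying in [-π, π].
  ⇒ x = -pi + atan((1 - sqrt(31))/(-sqrt(31) - 1)) ≈ -2.5339, atan((1 + sqrt(31))/(-1 + sqrt(31))) ≈ 0.9631

f''(x) = 4*sqrt(2)*sin(x + pi/4)
Second-derivative test at each critical point:
  f''(-2.5339) = -5.5678 < 0 → local maximum
  f''(0.9631) = 5.5678 > 0 → local minimum

Critical points: x = -pi + atan((1 - sqrt(31))/(-sqrt(31) - 1)) ≈ -2.5339 (local maximum); x = atan((1 + sqrt(31))/(-1 + sqrt(31))) ≈ 0.9631 (local minimum)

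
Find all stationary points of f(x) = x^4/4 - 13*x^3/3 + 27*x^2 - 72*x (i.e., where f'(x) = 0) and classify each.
f'(x) = x^3 - 13*x^2 + 54*x - 72

Solve f'(x) = 0:
  Factor: x^3 - 13*x^2 + 54*x - 72 = (x - 6)*(x - 4)*(x - 3) = 0.
  ⇒ x = 3, 4, 6

f''(x) = 3*x^2 - 26*x + 54
Second-derivative test at each critical point:
  f''(3) = 3 > 0 → local minimum
  f''(4) = -2 < 0 → local maximum
  f''(6) = 6 > 0 → local minimum

Critical points: x = 3 (local minimum); x = 4 (local maximum); x = 6 (local minimum)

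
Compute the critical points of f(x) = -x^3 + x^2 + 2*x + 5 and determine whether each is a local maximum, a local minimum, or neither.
f'(x) = -3*x^2 + 2*x + 2

Solve f'(x) = 0:
  3*x^2 - 2*x - 2 = 0 has no rational roots; quadratic formula: x = (2 ± √28)/6.
  ⇒ x = 1/3 - sqrt(7)/3 ≈ -0.5486, 1/3 + sqrt(7)/3 ≈ 1.2153

f''(x) = 2 - 6*x
Second-derivative test at each critical point:
  f''(-0.5486) = 5.2915 > 0 → local minimum
  f''(1.2153) = -5.2915 < 0 → local maximum

Critical points: x = 1/3 - sqrt(7)/3 ≈ -0.5486 (local minimum); x = 1/3 + sqrt(7)/3 ≈ 1.2153 (local maximum)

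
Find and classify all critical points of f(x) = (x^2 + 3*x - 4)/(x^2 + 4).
f'(x) = (-3*x^2 + 16*x + 12)/(x^4 + 8*x^2 + 16)

Solve f'(x) = 0:
  f'(x) = -(x - 6)*(3*x + 2)/(x^2 + 4)^2; the denominator is positive wherever f is defined, so f'(x) = 0 ⇔ -3*x^2 + 16*x + 12 = 0.
  Factor: -3*x^2 + 16*x + 12 = -(x - 6)*(3*x + 2) = 0.
  ⇒ x = -2/3, 6

f''(x) = 2*(3*x^3 - 24*x^2 - 36*x + 32)/(x^6 + 12*x^4 + 48*x^2 + 64)
Second-derivative test at each critical point:
  f''(-2/3) = 81/80 > 0 → local minimum
  f''(6) = -1/80 < 0 → local maximum

Critical points: x = -2/3 (local minimum); x = 6 (local maximum)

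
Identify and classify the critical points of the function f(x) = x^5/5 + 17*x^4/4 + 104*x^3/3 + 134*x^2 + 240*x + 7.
f'(x) = x^4 + 17*x^3 + 104*x^2 + 268*x + 240

Solve f'(x) = 0:
  Factor: x^4 + 17*x^3 + 104*x^2 + 268*x + 240 = (x + 2)*(x + 4)*(x + 5)*(x + 6) = 0.
  ⇒ x = -6, -5, -4, -2

f''(x) = 4*x^3 + 51*x^2 + 208*x + 268
Second-derivative test at each critical point:
  f''(-6) = -8 < 0 → local maximum
  f''(-5) = 3 > 0 → local minimum
  f''(-4) = -4 < 0 → local maximum
  f''(-2) = 24 > 0 → local minimum

Critical points: x = -6 (local maximum); x = -5 (local minimum); x = -4 (local maximum); x = -2 (local minimum)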